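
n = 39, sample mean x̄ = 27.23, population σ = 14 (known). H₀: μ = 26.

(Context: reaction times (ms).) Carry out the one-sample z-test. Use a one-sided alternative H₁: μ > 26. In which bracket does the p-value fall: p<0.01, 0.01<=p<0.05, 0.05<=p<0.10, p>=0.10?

p-value bracket: p>=0.10

SE = σ/√n = 14/√39 = 2.2418
z = (x̄−μ₀)/SE = (27.23−26)/2.2418 = 0.5487
p-value (one-sided, H₁ greater) = 0.29162
→ bracket: p>=0.10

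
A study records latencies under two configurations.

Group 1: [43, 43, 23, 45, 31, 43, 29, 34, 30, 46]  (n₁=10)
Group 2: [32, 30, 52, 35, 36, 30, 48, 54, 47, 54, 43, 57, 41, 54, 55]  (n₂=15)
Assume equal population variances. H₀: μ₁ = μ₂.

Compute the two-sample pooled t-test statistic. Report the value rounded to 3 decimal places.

test statistic = -2.072

x̄₁=36.700, s₁=8.206, n₁=10
x̄₂=44.533, s₂=9.877, n₂=15
s_p² = [9·8.206² + 14·9.877²]/23 = 85.7319
SE = √(s_p²·(1/10+1/15)) = 3.7800
t = (36.700−44.533)/3.7800 = -2.0723
df = 23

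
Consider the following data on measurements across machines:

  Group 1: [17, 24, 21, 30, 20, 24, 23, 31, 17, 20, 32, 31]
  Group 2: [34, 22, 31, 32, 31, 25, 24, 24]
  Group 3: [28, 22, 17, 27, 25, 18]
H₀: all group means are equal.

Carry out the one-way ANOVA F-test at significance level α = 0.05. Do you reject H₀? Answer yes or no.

Group means [24.17, 27.88, 22.83], grand mean 25.000
SSB = Σnᵢ(x̄ᵢ−x̄)² = 102.625; SSW = ΣΣ(x−x̄ᵢ)² = 591.375
MSB = 102.625/2 = 51.3125; MSW = 591.375/23 = 25.7120
F = MSB/MSW = 1.9957
df = (2, 23)
p-value (upper-tail) = 0.15878
At α=0.05: p ≥ α → fail to reject H₀

reject H₀: no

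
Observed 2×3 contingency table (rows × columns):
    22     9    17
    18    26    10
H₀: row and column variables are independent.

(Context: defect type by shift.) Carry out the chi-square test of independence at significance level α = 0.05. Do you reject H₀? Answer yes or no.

reject H₀: yes

Row totals [48, 54], col totals [40, 35, 27], n=102
χ² = (22−18.82)²/18.82 + (9−16.47)²/16.47 + (17−12.71)²/12.71 + (18−21.18)²/21.18 + (26−18.53)²/18.53 + (10−14.29)²/14.29 = 10.1542
df = 2
p-value (upper-tail) = 0.00624
At α=0.05: p < α → reject H₀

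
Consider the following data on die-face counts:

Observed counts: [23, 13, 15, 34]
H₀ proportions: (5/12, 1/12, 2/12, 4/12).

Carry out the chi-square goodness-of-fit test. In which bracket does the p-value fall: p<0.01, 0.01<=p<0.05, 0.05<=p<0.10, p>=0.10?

n = 85; E_i = n·p_i = [35.42, 7.08, 14.17, 28.33]
χ² = (23−35.42)²/35.42 + (13−7.08)²/7.08 + (15−14.17)²/14.17 + (34−28.33)²/28.33 = 10.4776
df = 3
p-value (upper-tail) = 0.01491
→ bracket: 0.01<=p<0.05

p-value bracket: 0.01<=p<0.05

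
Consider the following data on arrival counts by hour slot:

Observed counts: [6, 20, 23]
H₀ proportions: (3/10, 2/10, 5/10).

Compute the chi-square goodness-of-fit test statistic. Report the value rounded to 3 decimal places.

test statistic = 15.857

n = 49; E_i = n·p_i = [14.70, 9.80, 24.50]
χ² = (6−14.70)²/14.70 + (20−9.80)²/9.80 + (23−24.50)²/24.50 = 15.8571
df = 2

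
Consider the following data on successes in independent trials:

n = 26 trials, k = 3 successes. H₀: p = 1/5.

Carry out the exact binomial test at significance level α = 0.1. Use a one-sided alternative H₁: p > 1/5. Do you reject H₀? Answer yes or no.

reject H₀: no

Exact binomial: n=26, k=3, p₀=1/5=0.2000
P(X≥3) from Σ C(n,i)·p₀^i·(1−p₀)^(n−i)
p-value (one-sided, H₁ greater) = 0.91594
At α=0.1: p ≥ α → fail to reject H₀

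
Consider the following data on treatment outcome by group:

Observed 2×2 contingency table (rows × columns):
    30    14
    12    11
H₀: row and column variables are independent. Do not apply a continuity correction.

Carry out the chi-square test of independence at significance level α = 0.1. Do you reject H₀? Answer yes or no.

Row totals [44, 23], col totals [42, 25], n=67
χ² = (30−27.58)²/27.58 + (14−16.42)²/16.42 + (12−14.42)²/14.42 + (11−8.58)²/8.58 = 1.6548
df = 1
p-value (upper-tail) = 0.19831
At α=0.1: p ≥ α → fail to reject H₀

reject H₀: no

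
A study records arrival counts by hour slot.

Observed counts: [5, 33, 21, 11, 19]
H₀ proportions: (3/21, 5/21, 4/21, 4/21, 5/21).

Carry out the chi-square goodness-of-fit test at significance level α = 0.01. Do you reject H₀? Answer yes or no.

reject H₀: yes

n = 89; E_i = n·p_i = [12.71, 21.19, 16.95, 16.95, 21.19]
χ² = (5−12.71)²/12.71 + (33−21.19)²/21.19 + (21−16.95)²/16.95 + (11−16.95)²/16.95 + (19−21.19)²/21.19 = 14.5449
df = 4
p-value (upper-tail) = 0.00574
At α=0.01: p < α → reject H₀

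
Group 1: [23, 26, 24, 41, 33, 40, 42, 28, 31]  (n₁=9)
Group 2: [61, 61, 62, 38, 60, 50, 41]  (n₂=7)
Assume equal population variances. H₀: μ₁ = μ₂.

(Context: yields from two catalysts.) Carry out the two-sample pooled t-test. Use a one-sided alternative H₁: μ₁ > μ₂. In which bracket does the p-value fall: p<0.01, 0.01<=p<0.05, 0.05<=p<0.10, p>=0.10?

p-value bracket: p>=0.10

x̄₁=32.000, s₁=7.450, n₁=9
x̄₂=53.286, s₂=10.291, n₂=7
s_p² = [8·7.450² + 6·10.291²]/14 = 77.1020
SE = √(s_p²·(1/9+1/7)) = 4.4251
t = (32.000−53.286)/4.4251 = -4.8102
df = 14
p-value (one-sided, H₁ greater) = 0.99986
→ bracket: p>=0.10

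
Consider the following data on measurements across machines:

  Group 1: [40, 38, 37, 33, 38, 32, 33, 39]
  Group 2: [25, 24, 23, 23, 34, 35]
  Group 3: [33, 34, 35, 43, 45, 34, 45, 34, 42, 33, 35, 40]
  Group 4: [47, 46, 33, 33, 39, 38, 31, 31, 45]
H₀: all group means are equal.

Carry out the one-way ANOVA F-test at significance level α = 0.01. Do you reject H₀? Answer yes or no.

Group means [36.25, 27.33, 37.75, 38.11], grand mean 35.714
SSB = Σnᵢ(x̄ᵢ−x̄)² = 525.171; SSW = ΣΣ(x−x̄ᵢ)² = 825.972
MSB = 525.171/3 = 175.0569; MSW = 825.972/31 = 26.6443
F = MSB/MSW = 6.5702
df = (3, 31)
p-value (upper-tail) = 0.00144
At α=0.01: p < α → reject H₀

reject H₀: yes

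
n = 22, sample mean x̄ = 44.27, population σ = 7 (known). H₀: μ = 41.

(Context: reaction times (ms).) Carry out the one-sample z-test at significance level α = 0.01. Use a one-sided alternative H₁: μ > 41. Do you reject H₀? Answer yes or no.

SE = σ/√n = 7/√22 = 1.4924
z = (x̄−μ₀)/SE = (44.27−41)/1.4924 = 2.1911
p-value (one-sided, H₁ greater) = 0.01422
At α=0.01: p ≥ α → fail to reject H₀

reject H₀: no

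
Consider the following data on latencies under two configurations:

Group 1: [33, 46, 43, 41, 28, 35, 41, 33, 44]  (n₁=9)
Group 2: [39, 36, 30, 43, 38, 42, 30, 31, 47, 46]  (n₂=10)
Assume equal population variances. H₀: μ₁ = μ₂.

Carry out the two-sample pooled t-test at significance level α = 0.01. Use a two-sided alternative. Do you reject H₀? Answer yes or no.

reject H₀: no

x̄₁=38.222, s₁=6.140, n₁=9
x̄₂=38.200, s₂=6.391, n₂=10
s_p² = [8·6.140² + 9·6.391²]/17 = 39.3621
SE = √(s_p²·(1/9+1/10)) = 2.8827
t = (38.222−38.200)/2.8827 = 0.0077
df = 17
p-value (two-sided) = 0.99394
At α=0.01: p ≥ α → fail to reject H₀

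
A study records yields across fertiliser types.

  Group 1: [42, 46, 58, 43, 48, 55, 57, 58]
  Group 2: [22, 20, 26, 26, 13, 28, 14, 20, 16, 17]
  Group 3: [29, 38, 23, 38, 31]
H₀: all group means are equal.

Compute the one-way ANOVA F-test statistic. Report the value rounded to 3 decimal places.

test statistic = 56.635

Group means [50.88, 20.20, 31.80], grand mean 33.391
SSB = Σnᵢ(x̄ᵢ−x̄)² = 4198.203; SSW = ΣΣ(x−x̄ᵢ)² = 741.275
MSB = 4198.203/2 = 2099.1016; MSW = 741.275/20 = 37.0637
F = MSB/MSW = 56.6349
df = (2, 20)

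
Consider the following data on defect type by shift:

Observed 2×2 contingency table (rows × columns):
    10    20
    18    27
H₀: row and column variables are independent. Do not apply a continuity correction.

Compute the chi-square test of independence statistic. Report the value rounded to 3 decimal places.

Row totals [30, 45], col totals [28, 47], n=75
χ² = (10−11.20)²/11.20 + (20−18.80)²/18.80 + (18−16.80)²/16.80 + (27−28.20)²/28.20 = 0.3419
df = 1

test statistic = 0.342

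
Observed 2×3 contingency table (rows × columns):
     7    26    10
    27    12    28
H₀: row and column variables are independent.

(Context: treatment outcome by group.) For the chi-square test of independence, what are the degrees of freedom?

df = (r−1)(c−1) = (2−1)·(3−1) = 2

degrees of freedom = 2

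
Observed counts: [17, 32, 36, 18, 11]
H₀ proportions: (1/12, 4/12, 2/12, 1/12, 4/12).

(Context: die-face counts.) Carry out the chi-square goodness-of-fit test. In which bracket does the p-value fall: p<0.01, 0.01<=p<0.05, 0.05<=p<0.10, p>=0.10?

n = 114; E_i = n·p_i = [9.50, 38.00, 19.00, 9.50, 38.00]
χ² = (17−9.50)²/9.50 + (32−38.00)²/38.00 + (36−19.00)²/19.00 + (18−9.50)²/9.50 + (11−38.00)²/38.00 = 48.8684
df = 4
p-value (upper-tail) = 0.00000
→ bracket: p<0.01

p-value bracket: p<0.01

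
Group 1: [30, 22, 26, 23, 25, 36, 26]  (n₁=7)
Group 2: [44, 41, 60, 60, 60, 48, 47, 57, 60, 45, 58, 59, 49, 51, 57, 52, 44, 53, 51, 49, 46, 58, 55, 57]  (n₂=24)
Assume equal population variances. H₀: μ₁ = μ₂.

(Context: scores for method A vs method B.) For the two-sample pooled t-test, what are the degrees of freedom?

df = n₁ + n₂ − 2 = 7 + 24 − 2 = 29

degrees of freedom = 29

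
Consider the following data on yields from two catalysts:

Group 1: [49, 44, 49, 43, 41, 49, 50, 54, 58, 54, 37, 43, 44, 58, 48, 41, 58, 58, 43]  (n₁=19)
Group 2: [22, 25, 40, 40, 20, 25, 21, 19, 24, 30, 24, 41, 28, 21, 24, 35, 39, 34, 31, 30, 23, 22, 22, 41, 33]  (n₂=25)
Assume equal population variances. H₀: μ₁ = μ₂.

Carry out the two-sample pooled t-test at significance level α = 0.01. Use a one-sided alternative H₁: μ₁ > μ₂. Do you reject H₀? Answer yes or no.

reject H₀: yes

x̄₁=48.474, s₁=6.670, n₁=19
x̄₂=28.560, s₂=7.383, n₂=25
s_p² = [18·6.670² + 24·7.383²]/42 = 50.2118
SE = √(s_p²·(1/19+1/25)) = 2.1567
t = (48.474−28.560)/2.1567 = 9.2336
df = 42
p-value (one-sided, H₁ greater) = 0.00000
At α=0.01: p < α → reject H₀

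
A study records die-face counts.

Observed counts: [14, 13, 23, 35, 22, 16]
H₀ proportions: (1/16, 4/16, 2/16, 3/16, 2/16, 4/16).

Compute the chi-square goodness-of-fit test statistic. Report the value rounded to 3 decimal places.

n = 123; E_i = n·p_i = [7.69, 30.75, 15.38, 23.06, 15.38, 30.75]
χ² = (14−7.69)²/7.69 + (13−30.75)²/30.75 + (23−15.38)²/15.38 + (35−23.06)²/23.06 + (22−15.38)²/15.38 + (16−30.75)²/30.75 = 35.3198
df = 5

test statistic = 35.320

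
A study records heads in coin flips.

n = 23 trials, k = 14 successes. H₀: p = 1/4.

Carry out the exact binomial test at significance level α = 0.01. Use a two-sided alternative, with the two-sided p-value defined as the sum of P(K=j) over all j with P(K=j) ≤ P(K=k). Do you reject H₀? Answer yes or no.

Exact binomial: n=23, k=14, p₀=1/4=0.2500
P(X=j) = C(n,j)·p₀^j·(1−p₀)^(n−j); p = Σ P(X=j) over j with P(X=j) ≤ P(X=14)
p-value (two-sided) = 0.00028
At α=0.01: p < α → reject H₀

reject H₀: yes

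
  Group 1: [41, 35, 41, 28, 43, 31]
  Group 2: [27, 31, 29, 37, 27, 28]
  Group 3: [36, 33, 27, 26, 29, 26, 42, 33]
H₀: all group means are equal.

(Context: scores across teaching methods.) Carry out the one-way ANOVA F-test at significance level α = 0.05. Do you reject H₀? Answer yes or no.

reject H₀: no

Group means [36.50, 29.83, 31.50], grand mean 32.500
SSB = Σnᵢ(x̄ᵢ−x̄)² = 146.667; SSW = ΣΣ(x−x̄ᵢ)² = 482.333
MSB = 146.667/2 = 73.3333; MSW = 482.333/17 = 28.3725
F = MSB/MSW = 2.5847
df = (2, 17)
p-value (upper-tail) = 0.10469
At α=0.05: p ≥ α → fail to reject H₀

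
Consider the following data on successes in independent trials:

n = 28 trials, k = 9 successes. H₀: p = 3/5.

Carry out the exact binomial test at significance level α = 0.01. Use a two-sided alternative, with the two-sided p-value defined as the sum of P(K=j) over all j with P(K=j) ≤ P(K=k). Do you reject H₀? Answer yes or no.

Exact binomial: n=28, k=9, p₀=3/5=0.6000
P(X=j) = C(n,j)·p₀^j·(1−p₀)^(n−j); p = Σ P(X=j) over j with P(X=j) ≤ P(X=9)
p-value (two-sided) = 0.00338
At α=0.01: p < α → reject H₀

reject H₀: yes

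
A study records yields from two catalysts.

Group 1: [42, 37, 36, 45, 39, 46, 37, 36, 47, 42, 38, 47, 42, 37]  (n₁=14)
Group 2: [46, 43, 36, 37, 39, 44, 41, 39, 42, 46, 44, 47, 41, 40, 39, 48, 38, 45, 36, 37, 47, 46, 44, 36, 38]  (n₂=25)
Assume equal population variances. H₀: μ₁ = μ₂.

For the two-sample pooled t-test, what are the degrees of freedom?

degrees of freedom = 37

df = n₁ + n₂ − 2 = 14 + 25 − 2 = 37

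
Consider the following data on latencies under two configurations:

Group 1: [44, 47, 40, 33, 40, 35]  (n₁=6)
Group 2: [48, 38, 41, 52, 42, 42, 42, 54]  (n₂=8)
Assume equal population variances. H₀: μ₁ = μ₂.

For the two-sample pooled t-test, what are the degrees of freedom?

degrees of freedom = 12

df = n₁ + n₂ − 2 = 6 + 8 − 2 = 12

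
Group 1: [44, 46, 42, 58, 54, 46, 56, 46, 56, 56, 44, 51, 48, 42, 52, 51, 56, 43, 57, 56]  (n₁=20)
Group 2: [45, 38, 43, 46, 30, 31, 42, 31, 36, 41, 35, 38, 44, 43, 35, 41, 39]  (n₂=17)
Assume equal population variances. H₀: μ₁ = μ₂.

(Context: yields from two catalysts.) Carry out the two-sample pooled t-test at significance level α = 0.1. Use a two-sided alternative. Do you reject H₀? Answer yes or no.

reject H₀: yes

x̄₁=50.200, s₁=5.690, n₁=20
x̄₂=38.706, s₂=5.059, n₂=17
s_p² = [19·5.690² + 16·5.059²]/35 = 29.2780
SE = √(s_p²·(1/20+1/17)) = 1.7850
t = (50.200−38.706)/1.7850 = 6.4394
df = 35
p-value (two-sided) = 0.00000
At α=0.1: p < α → reject H₀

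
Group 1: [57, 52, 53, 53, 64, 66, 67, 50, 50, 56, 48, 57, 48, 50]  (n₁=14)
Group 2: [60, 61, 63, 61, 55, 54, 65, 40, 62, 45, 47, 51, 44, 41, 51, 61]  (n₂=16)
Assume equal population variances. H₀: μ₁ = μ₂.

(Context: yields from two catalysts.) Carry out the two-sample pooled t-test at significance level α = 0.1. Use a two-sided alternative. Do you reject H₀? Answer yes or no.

reject H₀: no

x̄₁=55.071, s₁=6.474, n₁=14
x̄₂=53.812, s₂=8.416, n₂=16
s_p² = [13·6.474² + 15·8.416²]/28 = 57.4059
SE = √(s_p²·(1/14+1/16)) = 2.7728
t = (55.071−53.812)/2.7728 = 0.4540
df = 28
p-value (two-sided) = 0.65331
At α=0.1: p ≥ α → fail to reject H₀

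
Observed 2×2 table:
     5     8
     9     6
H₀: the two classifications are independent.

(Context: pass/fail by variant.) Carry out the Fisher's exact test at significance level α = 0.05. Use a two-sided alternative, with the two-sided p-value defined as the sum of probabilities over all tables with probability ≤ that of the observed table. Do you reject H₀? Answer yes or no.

Margins: r₁=13, r₂=15, c₁=14, c₂=14, n=28
p_obs = C(13,5)·C(15,9)/C(28,14); sum pmf over tables with pmf ≤ p_obs
p-value (two-sided) = 0.44948
At α=0.05: p ≥ α → fail to reject H₀

reject H₀: no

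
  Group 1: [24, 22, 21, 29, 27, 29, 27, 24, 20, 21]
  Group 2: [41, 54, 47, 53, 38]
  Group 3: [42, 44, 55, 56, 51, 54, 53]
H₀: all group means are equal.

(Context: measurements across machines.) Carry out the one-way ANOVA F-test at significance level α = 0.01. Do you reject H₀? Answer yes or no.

Group means [24.40, 46.60, 50.71], grand mean 37.818
SSB = Σnᵢ(x̄ᵢ−x̄)² = 3350.244; SSW = ΣΣ(x−x̄ᵢ)² = 489.029
MSB = 3350.244/2 = 1675.1221; MSW = 489.029/19 = 25.7383
F = MSB/MSW = 65.0827
df = (2, 19)
p-value (upper-tail) = 0.00000
At α=0.01: p < α → reject H₀

reject H₀: yes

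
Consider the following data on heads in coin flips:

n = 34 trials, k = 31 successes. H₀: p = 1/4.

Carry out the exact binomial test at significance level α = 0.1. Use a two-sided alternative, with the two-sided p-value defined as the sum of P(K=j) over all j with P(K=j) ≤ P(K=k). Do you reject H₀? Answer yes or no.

Exact binomial: n=34, k=31, p₀=1/4=0.2500
P(X=j) = C(n,j)·p₀^j·(1−p₀)^(n−j); p = Σ P(X=j) over j with P(X=j) ≤ P(X=31)
p-value (two-sided) = 0.00000
At α=0.1: p < α → reject H₀

reject H₀: yes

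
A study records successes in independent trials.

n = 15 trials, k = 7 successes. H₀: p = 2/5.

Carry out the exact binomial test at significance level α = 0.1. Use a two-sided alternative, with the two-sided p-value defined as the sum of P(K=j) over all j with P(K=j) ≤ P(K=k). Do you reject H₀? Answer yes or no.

Exact binomial: n=15, k=7, p₀=2/5=0.4000
P(X=j) = C(n,j)·p₀^j·(1−p₀)^(n−j); p = Σ P(X=j) over j with P(X=j) ≤ P(X=7)
p-value (two-sided) = 0.60746
At α=0.1: p ≥ α → fail to reject H₀

reject H₀: no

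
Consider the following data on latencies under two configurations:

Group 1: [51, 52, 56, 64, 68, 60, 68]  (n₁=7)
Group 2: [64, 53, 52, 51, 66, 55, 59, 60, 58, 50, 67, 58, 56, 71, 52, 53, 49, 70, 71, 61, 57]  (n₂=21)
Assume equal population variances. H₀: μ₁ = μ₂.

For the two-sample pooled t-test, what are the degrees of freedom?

degrees of freedom = 26

df = n₁ + n₂ − 2 = 7 + 21 − 2 = 26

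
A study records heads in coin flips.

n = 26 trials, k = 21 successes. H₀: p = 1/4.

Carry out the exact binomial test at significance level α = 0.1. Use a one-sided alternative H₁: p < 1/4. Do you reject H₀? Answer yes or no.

reject H₀: no

Exact binomial: n=26, k=21, p₀=1/4=0.2500
P(X≤21) from Σ C(n,i)·p₀^i·(1−p₀)^(n−i)
p-value (one-sided, H₁ less) = 1.00000
At α=0.1: p ≥ α → fail to reject H₀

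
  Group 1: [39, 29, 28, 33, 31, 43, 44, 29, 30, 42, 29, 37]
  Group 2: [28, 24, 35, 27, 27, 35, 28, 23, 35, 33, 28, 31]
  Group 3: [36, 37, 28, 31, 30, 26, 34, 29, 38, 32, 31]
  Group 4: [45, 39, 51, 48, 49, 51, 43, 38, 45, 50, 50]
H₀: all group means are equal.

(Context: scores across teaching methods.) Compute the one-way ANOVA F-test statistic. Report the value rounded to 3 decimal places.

test statistic = 26.603

Group means [34.50, 29.50, 32.00, 46.27], grand mean 35.413
SSB = Σnᵢ(x̄ᵢ−x̄)² = 1854.970; SSW = ΣΣ(x−x̄ᵢ)² = 976.182
MSB = 1854.970/3 = 618.3235; MSW = 976.182/42 = 23.2424
F = MSB/MSW = 26.6032
df = (3, 42)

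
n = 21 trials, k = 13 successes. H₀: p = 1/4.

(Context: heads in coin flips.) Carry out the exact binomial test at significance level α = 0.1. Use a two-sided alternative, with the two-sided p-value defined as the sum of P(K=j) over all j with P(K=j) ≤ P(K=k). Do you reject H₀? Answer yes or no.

reject H₀: yes

Exact binomial: n=21, k=13, p₀=1/4=0.2500
P(X=j) = C(n,j)·p₀^j·(1−p₀)^(n−j); p = Σ P(X=j) over j with P(X=j) ≤ P(X=13)
p-value (two-sided) = 0.00037
At α=0.1: p < α → reject H₀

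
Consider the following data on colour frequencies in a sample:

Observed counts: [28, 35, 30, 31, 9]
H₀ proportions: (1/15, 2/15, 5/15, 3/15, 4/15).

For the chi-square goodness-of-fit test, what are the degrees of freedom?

df = k − 1 = 5 − 1 = 4

degrees of freedom = 4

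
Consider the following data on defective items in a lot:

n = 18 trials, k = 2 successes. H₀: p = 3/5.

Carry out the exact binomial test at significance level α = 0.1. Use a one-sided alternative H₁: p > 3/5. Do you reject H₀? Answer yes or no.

Exact binomial: n=18, k=2, p₀=3/5=0.6000
P(X≥2) from Σ C(n,i)·p₀^i·(1−p₀)^(n−i)
p-value (one-sided, H₁ greater) = 1.00000
At α=0.1: p ≥ α → fail to reject H₀

reject H₀: no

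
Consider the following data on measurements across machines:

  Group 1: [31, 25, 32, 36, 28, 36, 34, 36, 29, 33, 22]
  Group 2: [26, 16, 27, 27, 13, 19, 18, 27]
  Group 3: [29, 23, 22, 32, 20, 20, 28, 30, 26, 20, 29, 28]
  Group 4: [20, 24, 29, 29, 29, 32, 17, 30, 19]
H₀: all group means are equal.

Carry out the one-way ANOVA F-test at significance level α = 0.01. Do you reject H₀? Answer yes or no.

Group means [31.09, 21.62, 25.58, 25.44], grand mean 26.275
SSB = Σnᵢ(x̄ᵢ−x̄)² = 440.052; SSW = ΣΣ(x−x̄ᵢ)² = 905.923
MSB = 440.052/3 = 146.6840; MSW = 905.923/36 = 25.1645
F = MSB/MSW = 5.8290
df = (3, 36)
p-value (upper-tail) = 0.00236
At α=0.01: p < α → reject H₀

reject H₀: yes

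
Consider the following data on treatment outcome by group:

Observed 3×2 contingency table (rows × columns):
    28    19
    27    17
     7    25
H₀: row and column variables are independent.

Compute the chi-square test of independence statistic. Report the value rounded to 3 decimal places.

Row totals [47, 44, 32], col totals [62, 61], n=123
χ² = (28−23.69)²/23.69 + (19−23.31)²/23.31 + (27−22.18)²/22.18 + (17−21.82)²/21.82 + (7−16.13)²/16.13 + (25−15.87)²/15.87 = 14.1139
df = 2

test statistic = 14.114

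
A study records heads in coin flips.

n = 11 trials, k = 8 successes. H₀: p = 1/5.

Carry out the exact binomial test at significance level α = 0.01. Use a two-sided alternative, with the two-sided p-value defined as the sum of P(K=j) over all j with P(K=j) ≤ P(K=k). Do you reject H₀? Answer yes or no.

Exact binomial: n=11, k=8, p₀=1/5=0.2000
P(X=j) = C(n,j)·p₀^j·(1−p₀)^(n−j); p = Σ P(X=j) over j with P(X=j) ≤ P(X=8)
p-value (two-sided) = 0.00024
At α=0.01: p < α → reject H₀

reject H₀: yes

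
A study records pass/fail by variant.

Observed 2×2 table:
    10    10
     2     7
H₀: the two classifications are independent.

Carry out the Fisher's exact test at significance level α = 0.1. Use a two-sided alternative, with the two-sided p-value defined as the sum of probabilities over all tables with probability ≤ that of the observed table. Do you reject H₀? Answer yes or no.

reject H₀: no

Margins: r₁=20, r₂=9, c₁=12, c₂=17, n=29
p_obs = C(20,10)·C(9,2)/C(29,12); sum pmf over tables with pmf ≤ p_obs
p-value (two-sided) = 0.23408
At α=0.1: p ≥ α → fail to reject H₀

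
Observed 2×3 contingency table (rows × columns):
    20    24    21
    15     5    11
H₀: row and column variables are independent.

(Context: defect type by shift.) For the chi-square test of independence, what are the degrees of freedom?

df = (r−1)(c−1) = (2−1)·(3−1) = 2

degrees of freedom = 2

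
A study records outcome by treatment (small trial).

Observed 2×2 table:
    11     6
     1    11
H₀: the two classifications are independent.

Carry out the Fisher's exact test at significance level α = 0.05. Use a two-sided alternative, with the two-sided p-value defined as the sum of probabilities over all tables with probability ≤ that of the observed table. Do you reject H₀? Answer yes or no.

reject H₀: yes

Margins: r₁=17, r₂=12, c₁=12, c₂=17, n=29
p_obs = C(17,11)·C(12,1)/C(29,12); sum pmf over tables with pmf ≤ p_obs
p-value (two-sided) = 0.00316
At α=0.05: p < α → reject H₀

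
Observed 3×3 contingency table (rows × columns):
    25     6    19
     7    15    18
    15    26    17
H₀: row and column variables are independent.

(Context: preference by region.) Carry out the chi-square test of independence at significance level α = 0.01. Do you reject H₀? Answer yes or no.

Row totals [50, 40, 58], col totals [47, 47, 54], n=148
χ² = (25−15.88)²/15.88 + (6−15.88)²/15.88 + (19−18.24)²/18.24 + (7−12.70)²/12.70 + (15−12.70)²/12.70 + (18−14.59)²/14.59 + (15−18.42)²/18.42 + (26−18.42)²/18.42 + (17−21.16)²/21.16 = 19.7608
df = 4
p-value (upper-tail) = 0.00056
At α=0.01: p < α → reject H₀

reject H₀: yes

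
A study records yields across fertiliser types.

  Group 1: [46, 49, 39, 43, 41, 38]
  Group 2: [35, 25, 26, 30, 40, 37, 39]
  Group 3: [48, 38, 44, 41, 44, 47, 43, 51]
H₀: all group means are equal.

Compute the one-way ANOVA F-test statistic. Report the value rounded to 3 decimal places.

test statistic = 11.049

Group means [42.67, 33.14, 44.50], grand mean 40.190
SSB = Σnᵢ(x̄ᵢ−x̄)² = 533.048; SSW = ΣΣ(x−x̄ᵢ)² = 434.190
MSB = 533.048/2 = 266.5238; MSW = 434.190/18 = 24.1217
F = MSB/MSW = 11.0491
df = (2, 18)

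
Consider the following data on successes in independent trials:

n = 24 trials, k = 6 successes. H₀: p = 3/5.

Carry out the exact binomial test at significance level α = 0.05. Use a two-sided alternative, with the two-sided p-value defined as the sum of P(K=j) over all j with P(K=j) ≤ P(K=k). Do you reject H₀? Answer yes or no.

Exact binomial: n=24, k=6, p₀=3/5=0.6000
P(X=j) = C(n,j)·p₀^j·(1−p₀)^(n−j); p = Σ P(X=j) over j with P(X=j) ≤ P(X=6)
p-value (two-sided) = 0.00062
At α=0.05: p < α → reject H₀

reject H₀: yes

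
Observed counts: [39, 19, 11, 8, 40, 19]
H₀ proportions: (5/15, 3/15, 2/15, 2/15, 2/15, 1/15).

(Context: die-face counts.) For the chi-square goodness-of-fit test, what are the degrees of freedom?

df = k − 1 = 6 − 1 = 5

degrees of freedom = 5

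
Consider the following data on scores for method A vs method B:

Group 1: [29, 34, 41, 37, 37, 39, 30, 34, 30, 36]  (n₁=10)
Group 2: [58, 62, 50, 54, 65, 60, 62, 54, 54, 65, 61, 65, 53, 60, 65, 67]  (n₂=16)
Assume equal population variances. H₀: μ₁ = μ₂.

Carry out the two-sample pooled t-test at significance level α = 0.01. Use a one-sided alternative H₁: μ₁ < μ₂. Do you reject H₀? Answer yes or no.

x̄₁=34.700, s₁=4.057, n₁=10
x̄₂=59.688, s₂=5.275, n₂=16
s_p² = [9·4.057² + 15·5.275²]/24 = 23.5641
SE = √(s_p²·(1/10+1/16)) = 1.9568
t = (34.700−59.688)/1.9568 = -12.7694
df = 24
p-value (one-sided, H₁ less) = 0.00000
At α=0.01: p < α → reject H₀

reject H₀: yes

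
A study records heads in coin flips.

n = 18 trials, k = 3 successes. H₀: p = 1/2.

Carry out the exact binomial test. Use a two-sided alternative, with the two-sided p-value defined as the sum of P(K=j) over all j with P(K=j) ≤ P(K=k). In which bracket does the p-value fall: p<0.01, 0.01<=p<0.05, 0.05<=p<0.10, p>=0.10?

Exact binomial: n=18, k=3, p₀=1/2=0.5000
P(X=j) = C(n,j)·p₀^j·(1−p₀)^(n−j); p = Σ P(X=j) over j with P(X=j) ≤ P(X=3)
p-value (two-sided) = 0.00754
→ bracket: p<0.01

p-value bracket: p<0.01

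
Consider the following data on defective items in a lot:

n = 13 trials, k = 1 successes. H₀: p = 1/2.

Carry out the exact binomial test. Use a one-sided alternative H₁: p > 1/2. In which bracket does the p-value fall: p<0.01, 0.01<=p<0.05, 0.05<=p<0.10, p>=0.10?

Exact binomial: n=13, k=1, p₀=1/2=0.5000
P(X≥1) from Σ C(n,i)·p₀^i·(1−p₀)^(n−i)
p-value (one-sided, H₁ greater) = 0.99988
→ bracket: p>=0.10

p-value bracket: p>=0.10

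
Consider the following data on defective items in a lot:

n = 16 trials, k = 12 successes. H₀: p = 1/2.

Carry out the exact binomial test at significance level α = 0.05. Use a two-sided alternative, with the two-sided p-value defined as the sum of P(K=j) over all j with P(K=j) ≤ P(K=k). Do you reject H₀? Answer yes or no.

Exact binomial: n=16, k=12, p₀=1/2=0.5000
P(X=j) = C(n,j)·p₀^j·(1−p₀)^(n−j); p = Σ P(X=j) over j with P(X=j) ≤ P(X=12)
p-value (two-sided) = 0.07681
At α=0.05: p ≥ α → fail to reject H₀

reject H₀: no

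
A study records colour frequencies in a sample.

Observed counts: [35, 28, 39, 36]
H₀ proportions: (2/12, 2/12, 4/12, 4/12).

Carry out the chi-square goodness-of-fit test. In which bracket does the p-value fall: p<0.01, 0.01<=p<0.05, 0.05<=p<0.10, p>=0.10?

n = 138; E_i = n·p_i = [23.00, 23.00, 46.00, 46.00]
χ² = (35−23.00)²/23.00 + (28−23.00)²/23.00 + (39−46.00)²/46.00 + (36−46.00)²/46.00 = 10.5870
df = 3
p-value (upper-tail) = 0.01418
→ bracket: 0.01<=p<0.05

p-value bracket: 0.01<=p<0.05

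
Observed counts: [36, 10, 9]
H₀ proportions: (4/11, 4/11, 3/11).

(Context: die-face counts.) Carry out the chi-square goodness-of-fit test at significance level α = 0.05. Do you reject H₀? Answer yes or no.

n = 55; E_i = n·p_i = [20.00, 20.00, 15.00]
χ² = (36−20.00)²/20.00 + (10−20.00)²/20.00 + (9−15.00)²/15.00 = 20.2000
df = 2
p-value (upper-tail) = 0.00004
At α=0.05: p < α → reject H₀

reject H₀: yes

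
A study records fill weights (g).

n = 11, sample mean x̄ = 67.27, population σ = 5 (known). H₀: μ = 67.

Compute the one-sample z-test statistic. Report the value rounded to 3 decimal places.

test statistic = 0.179

SE = σ/√n = 5/√11 = 1.5076
z = (x̄−μ₀)/SE = (67.27−67)/1.5076 = 0.1791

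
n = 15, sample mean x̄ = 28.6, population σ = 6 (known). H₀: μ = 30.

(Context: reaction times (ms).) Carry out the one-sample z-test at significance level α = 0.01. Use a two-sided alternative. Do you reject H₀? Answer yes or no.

SE = σ/√n = 6/√15 = 1.5492
z = (x̄−μ₀)/SE = (28.6−30)/1.5492 = -0.9037
p-value (two-sided) = 0.36616
At α=0.01: p ≥ α → fail to reject H₀

reject H₀: no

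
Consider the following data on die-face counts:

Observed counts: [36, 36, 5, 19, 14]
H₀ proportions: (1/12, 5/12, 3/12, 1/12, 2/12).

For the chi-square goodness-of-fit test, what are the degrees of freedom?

df = k − 1 = 5 − 1 = 4

degrees of freedom = 4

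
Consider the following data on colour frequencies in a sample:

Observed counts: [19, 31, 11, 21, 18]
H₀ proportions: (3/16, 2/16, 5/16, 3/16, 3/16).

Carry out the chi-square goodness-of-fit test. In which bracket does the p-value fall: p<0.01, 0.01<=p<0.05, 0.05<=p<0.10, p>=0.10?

n = 100; E_i = n·p_i = [18.75, 12.50, 31.25, 18.75, 18.75]
χ² = (19−18.75)²/18.75 + (31−12.50)²/12.50 + (11−31.25)²/31.25 + (21−18.75)²/18.75 + (18−18.75)²/18.75 = 40.8053
df = 4
p-value (upper-tail) = 0.00000
→ bracket: p<0.01

p-value bracket: p<0.01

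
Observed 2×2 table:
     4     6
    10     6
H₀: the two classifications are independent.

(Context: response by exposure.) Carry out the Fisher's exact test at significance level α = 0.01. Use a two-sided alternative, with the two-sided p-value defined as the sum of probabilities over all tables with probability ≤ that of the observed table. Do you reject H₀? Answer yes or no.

Margins: r₁=10, r₂=16, c₁=14, c₂=12, n=26
p_obs = C(10,4)·C(16,10)/C(26,14); sum pmf over tables with pmf ≤ p_obs
p-value (two-sided) = 0.42164
At α=0.01: p ≥ α → fail to reject H₀

reject H₀: no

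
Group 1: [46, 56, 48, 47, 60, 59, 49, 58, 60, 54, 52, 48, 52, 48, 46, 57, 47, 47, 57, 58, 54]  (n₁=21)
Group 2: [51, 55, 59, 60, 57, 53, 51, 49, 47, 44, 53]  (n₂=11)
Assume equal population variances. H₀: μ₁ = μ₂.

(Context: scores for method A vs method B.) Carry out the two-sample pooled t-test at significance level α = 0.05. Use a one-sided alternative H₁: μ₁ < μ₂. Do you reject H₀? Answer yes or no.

x̄₁=52.524, s₁=5.105, n₁=21
x̄₂=52.636, s₂=4.945, n₂=11
s_p² = [20·5.105² + 10·4.945²]/30 = 25.5261
SE = √(s_p²·(1/21+1/11)) = 1.8804
t = (52.524−52.636)/1.8804 = -0.0599
df = 30
p-value (one-sided, H₁ less) = 0.47633
At α=0.05: p ≥ α → fail to reject H₀

reject H₀: no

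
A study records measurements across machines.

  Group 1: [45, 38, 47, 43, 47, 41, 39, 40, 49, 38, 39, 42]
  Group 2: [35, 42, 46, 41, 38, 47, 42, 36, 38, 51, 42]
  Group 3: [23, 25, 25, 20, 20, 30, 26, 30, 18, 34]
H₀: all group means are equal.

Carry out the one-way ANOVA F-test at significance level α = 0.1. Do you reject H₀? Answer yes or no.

Group means [42.33, 41.64, 25.10], grand mean 36.879
SSB = Σnᵢ(x̄ᵢ−x̄)² = 1993.403; SSW = ΣΣ(x−x̄ᵢ)² = 636.112
MSB = 1993.403/2 = 996.7015; MSW = 636.112/30 = 21.2037
F = MSB/MSW = 47.0059
df = (2, 30)
p-value (upper-tail) = 0.00000
At α=0.1: p < α → reject H₀

reject H₀: yes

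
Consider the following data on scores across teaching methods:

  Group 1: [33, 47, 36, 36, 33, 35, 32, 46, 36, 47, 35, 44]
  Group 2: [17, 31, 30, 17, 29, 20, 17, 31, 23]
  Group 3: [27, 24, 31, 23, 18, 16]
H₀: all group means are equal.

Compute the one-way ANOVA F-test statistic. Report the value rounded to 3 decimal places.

test statistic = 20.352

Group means [38.33, 23.89, 23.17], grand mean 30.148
SSB = Σnᵢ(x̄ᵢ−x̄)² = 1449.019; SSW = ΣΣ(x−x̄ᵢ)² = 854.389
MSB = 1449.019/2 = 724.5093; MSW = 854.389/24 = 35.5995
F = MSB/MSW = 20.3516
df = (2, 24)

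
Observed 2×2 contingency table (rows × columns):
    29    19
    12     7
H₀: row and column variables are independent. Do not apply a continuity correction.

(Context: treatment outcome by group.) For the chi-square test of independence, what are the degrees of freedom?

df = (r−1)(c−1) = (2−1)·(2−1) = 1

degrees of freedom = 1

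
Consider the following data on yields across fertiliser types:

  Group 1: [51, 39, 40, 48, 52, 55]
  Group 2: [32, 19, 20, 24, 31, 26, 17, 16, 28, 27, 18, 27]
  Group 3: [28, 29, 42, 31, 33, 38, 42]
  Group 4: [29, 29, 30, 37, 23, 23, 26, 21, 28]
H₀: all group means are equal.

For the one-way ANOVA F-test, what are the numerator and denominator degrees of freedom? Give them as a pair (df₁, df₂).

k = 4 groups, N = 34 total
df = (k−1, N−k) = (4−1, 34−4) = (3, 30)

degrees of freedom = [3, 30]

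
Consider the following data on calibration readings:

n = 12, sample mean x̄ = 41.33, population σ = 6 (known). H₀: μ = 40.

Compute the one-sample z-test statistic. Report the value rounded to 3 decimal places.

test statistic = 0.768

SE = σ/√n = 6/√12 = 1.7321
z = (x̄−μ₀)/SE = (41.33−40)/1.7321 = 0.7679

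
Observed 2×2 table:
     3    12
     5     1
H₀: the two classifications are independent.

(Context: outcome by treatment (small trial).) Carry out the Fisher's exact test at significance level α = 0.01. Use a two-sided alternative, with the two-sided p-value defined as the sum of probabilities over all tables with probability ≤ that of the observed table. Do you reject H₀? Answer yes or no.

Margins: r₁=15, r₂=6, c₁=8, c₂=13, n=21
p_obs = C(15,3)·C(6,5)/C(21,8); sum pmf over tables with pmf ≤ p_obs
p-value (two-sided) = 0.01393
At α=0.01: p ≥ α → fail to reject H₀

reject H₀: no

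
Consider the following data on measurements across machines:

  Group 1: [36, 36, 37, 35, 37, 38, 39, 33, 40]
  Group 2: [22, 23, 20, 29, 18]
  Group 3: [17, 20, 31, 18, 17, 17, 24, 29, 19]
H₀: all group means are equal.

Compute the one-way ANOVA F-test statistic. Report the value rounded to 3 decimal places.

test statistic = 36.803

Group means [36.78, 22.40, 21.33], grand mean 27.609
SSB = Σnᵢ(x̄ᵢ−x̄)² = 1246.723; SSW = ΣΣ(x−x̄ᵢ)² = 338.756
MSB = 1246.723/2 = 623.3614; MSW = 338.756/20 = 16.9378
F = MSB/MSW = 36.8030
df = (2, 20)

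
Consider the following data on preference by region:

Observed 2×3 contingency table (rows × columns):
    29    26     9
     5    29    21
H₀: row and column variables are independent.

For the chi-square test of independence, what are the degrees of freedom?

degrees of freedom = 2

df = (r−1)(c−1) = (2−1)·(3−1) = 2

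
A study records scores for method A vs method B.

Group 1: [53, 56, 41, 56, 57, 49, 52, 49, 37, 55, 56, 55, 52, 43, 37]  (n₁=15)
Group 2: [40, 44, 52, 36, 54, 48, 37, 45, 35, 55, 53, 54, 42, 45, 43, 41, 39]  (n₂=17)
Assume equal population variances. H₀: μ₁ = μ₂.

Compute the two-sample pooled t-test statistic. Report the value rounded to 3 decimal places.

x̄₁=49.867, s₁=7.039, n₁=15
x̄₂=44.882, s₂=6.707, n₂=17
s_p² = [14·7.039² + 16·6.707²]/30 = 47.1166
SE = √(s_p²·(1/15+1/17)) = 2.4316
t = (49.867−44.882)/2.4316 = 2.0498
df = 30

test statistic = 2.050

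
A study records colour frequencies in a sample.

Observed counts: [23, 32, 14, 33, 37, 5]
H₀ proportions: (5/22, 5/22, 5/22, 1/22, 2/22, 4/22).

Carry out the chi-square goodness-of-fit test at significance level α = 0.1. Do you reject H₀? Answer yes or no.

n = 144; E_i = n·p_i = [32.73, 32.73, 32.73, 6.55, 13.09, 26.18]
χ² = (23−32.73)²/32.73 + (32−32.73)²/32.73 + (14−32.73)²/32.73 + (33−6.55)²/6.55 + (37−13.09)²/13.09 + (5−26.18)²/26.18 = 181.3479
df = 5
p-value (upper-tail) = 0.00000
At α=0.1: p < α → reject H₀

reject H₀: yes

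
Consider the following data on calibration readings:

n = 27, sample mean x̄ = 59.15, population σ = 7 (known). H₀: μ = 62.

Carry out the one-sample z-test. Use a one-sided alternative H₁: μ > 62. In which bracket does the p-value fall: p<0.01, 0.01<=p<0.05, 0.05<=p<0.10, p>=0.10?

p-value bracket: p>=0.10

SE = σ/√n = 7/√27 = 1.3472
z = (x̄−μ₀)/SE = (59.15−62)/1.3472 = -2.1156
p-value (one-sided, H₁ greater) = 0.98281
→ bracket: p>=0.10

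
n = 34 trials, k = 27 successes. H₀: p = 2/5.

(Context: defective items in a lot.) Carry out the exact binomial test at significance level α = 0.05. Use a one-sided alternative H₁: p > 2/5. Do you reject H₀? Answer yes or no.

reject H₀: yes

Exact binomial: n=34, k=27, p₀=2/5=0.4000
P(X≥27) from Σ C(n,i)·p₀^i·(1−p₀)^(n−i)
p-value (one-sided, H₁ greater) = 0.00000
At α=0.05: p < α → reject H₀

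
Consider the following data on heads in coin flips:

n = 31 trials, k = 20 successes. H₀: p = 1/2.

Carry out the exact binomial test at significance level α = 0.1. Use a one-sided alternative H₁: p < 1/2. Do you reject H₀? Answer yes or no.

Exact binomial: n=31, k=20, p₀=1/2=0.5000
P(X≤20) from Σ C(n,i)·p₀^i·(1−p₀)^(n−i)
p-value (one-sided, H₁ less) = 0.96462
At α=0.1: p ≥ α → fail to reject H₀

reject H₀: no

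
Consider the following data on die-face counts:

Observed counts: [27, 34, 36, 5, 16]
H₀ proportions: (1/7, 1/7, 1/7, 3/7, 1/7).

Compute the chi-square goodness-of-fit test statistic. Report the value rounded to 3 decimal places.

test statistic = 86.384

n = 118; E_i = n·p_i = [16.86, 16.86, 16.86, 50.57, 16.86]
χ² = (27−16.86)²/16.86 + (34−16.86)²/16.86 + (36−16.86)²/16.86 + (5−50.57)²/50.57 + (16−16.86)²/16.86 = 86.3842
df = 4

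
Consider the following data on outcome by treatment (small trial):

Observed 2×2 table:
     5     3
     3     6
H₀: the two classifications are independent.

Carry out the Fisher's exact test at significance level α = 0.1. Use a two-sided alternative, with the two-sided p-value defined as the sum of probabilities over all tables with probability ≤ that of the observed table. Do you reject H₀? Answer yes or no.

Margins: r₁=8, r₂=9, c₁=8, c₂=9, n=17
p_obs = C(8,5)·C(9,3)/C(17,8); sum pmf over tables with pmf ≤ p_obs
p-value (two-sided) = 0.34694
At α=0.1: p ≥ α → fail to reject H₀

reject H₀: no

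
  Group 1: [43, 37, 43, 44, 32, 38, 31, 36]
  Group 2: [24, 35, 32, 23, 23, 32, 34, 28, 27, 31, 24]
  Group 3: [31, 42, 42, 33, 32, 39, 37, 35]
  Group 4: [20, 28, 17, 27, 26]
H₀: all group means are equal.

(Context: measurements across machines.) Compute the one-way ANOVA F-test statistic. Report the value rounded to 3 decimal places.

test statistic = 14.313

Group means [38.00, 28.45, 36.38, 23.60], grand mean 32.062
SSB = Σnᵢ(x̄ᵢ−x̄)² = 932.073; SSW = ΣΣ(x−x̄ᵢ)² = 607.802
MSB = 932.073/3 = 310.6909; MSW = 607.802/28 = 21.7072
F = MSB/MSW = 14.3128
df = (3, 28)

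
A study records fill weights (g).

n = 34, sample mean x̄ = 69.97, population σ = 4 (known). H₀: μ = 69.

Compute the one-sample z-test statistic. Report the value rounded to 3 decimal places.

test statistic = 1.414

SE = σ/√n = 4/√34 = 0.6860
z = (x̄−μ₀)/SE = (69.97−69)/0.6860 = 1.4140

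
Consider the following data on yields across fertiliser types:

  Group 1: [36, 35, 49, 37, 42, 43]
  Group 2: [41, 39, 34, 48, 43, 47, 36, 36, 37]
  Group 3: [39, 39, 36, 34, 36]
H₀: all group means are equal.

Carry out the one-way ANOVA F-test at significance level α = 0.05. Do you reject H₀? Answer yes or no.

Group means [40.33, 40.11, 36.80], grand mean 39.350
SSB = Σnᵢ(x̄ᵢ−x̄)² = 43.528; SSW = ΣΣ(x−x̄ᵢ)² = 363.022
MSB = 43.528/2 = 21.7639; MSW = 363.022/17 = 21.3542
F = MSB/MSW = 1.0192
df = (2, 17)
p-value (upper-tail) = 0.38191
At α=0.05: p ≥ α → fail to reject H₀

reject H₀: no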